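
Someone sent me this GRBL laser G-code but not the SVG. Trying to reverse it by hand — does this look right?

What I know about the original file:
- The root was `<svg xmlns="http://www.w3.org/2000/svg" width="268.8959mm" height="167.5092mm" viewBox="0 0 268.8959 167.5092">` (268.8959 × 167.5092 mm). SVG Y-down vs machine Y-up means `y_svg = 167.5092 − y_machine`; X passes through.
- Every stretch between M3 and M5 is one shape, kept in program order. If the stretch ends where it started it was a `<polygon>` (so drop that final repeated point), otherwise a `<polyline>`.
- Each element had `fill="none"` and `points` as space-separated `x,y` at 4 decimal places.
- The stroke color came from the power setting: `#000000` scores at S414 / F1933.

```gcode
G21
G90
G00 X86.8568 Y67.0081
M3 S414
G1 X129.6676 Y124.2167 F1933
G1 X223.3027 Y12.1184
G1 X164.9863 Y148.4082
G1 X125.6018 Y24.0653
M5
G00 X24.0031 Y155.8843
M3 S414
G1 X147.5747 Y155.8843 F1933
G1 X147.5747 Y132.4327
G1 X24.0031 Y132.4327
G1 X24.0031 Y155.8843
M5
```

Machine Y-up, SVG Y-down with viewBox height 167.5092, so y_svg = 167.5092 − y_machine; X carries over. Every run uses S414, so all elements get stroke `#000000` (score).

Run 1: The run is open, so emit a `<polyline>` with points (Y-flipped): 86.8568,100.5011 129.6676,43.2925 223.3027,155.3908 164.9863,19.1010 125.6018,143.4439.

Run 2: The run returns to its start, so emit a `<polygon>` with points (Y-flipped): 24.0031,11.6249 147.5747,11.6249 147.5747,35.0765 24.0031,35.0765.

<svg xmlns="http://www.w3.org/2000/svg" width="268.8959mm" height="167.5092mm" viewBox="0 0 268.8959 167.5092">
  <polyline points="86.8568,100.5011 129.6676,43.2925 223.3027,155.3908 164.9863,19.1010 125.6018,143.4439" fill="none" stroke="#000000"/>
  <polygon points="24.0031,11.6249 147.5747,11.6249 147.5747,35.0765 24.0031,35.0765" fill="none" stroke="#000000"/>
</svg>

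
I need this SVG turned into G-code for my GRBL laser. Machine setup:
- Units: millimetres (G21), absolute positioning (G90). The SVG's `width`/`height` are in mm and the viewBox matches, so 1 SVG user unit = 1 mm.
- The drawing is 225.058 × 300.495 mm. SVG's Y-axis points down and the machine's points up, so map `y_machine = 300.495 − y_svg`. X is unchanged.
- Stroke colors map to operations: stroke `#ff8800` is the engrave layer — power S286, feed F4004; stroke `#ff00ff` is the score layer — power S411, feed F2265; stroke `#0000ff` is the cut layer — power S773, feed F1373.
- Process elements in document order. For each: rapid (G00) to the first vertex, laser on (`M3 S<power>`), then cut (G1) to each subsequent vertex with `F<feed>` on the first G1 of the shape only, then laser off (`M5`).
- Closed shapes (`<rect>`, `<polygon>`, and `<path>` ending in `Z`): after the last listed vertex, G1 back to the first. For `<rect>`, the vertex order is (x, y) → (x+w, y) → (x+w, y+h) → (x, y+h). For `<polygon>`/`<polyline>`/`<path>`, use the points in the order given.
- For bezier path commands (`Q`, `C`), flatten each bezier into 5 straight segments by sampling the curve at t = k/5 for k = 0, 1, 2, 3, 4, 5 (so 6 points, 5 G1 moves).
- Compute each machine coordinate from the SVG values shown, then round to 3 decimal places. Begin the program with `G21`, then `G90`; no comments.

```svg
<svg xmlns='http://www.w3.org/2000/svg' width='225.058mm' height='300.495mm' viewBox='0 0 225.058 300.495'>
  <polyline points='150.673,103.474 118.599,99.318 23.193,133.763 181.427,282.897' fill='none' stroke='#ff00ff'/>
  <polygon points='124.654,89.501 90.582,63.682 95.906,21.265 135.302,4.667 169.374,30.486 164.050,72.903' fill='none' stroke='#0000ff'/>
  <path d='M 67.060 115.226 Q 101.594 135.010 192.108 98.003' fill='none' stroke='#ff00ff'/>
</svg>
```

Since the viewBox matches the mm dimensions, user units are millimetres directly. The only transform is the Y-flip y_m = 300.495 − y_svg.

Shape 1 is a open polyline drawn with `<polyline>`. Its stroke #ff00ff means score at S411, F2265. After flipping Y the toolpath is (150.673,197.021) → (118.599,201.177) → (23.193,166.732) → (181.427,17.598).

Shape 2 is a regular polygon drawn with `<polygon>`. Its stroke #0000ff means cut at S773, F1373. After flipping Y the toolpath is (124.654,210.994) → (90.582,236.813) → (95.906,279.230) → (135.302,295.828) → (169.374,270.009) → (164.050,227.592) → (124.654,210.994), returning to the start.

Shape 3 is a quadratic bezier drawn with `<path>`. Its stroke #ff00ff means score at S411, F2265. After flipping Y the toolpath is (67.060,185.269) → (83.113,179.627) → (103.644,178.528) → (128.654,181.973) → (158.142,189.961) → (192.108,202.492).

G21
G90
G00 X150.673 Y197.021
M3 S411
G1 X118.599 Y201.177 F2265
G1 X23.193 Y166.732
G1 X181.427 Y17.598
M5
G00 X124.654 Y210.994
M3 S773
G1 X90.582 Y236.813 F1373
G1 X95.906 Y279.230
G1 X135.302 Y295.828
G1 X169.374 Y270.009
G1 X164.050 Y227.592
G1 X124.654 Y210.994
M5
G00 X67.060 Y185.269
M3 S411
G1 X83.113 Y179.627 F2265
G1 X103.644 Y178.528
G1 X128.654 Y181.973
G1 X158.142 Y189.961
G1 X192.108 Y202.492
M5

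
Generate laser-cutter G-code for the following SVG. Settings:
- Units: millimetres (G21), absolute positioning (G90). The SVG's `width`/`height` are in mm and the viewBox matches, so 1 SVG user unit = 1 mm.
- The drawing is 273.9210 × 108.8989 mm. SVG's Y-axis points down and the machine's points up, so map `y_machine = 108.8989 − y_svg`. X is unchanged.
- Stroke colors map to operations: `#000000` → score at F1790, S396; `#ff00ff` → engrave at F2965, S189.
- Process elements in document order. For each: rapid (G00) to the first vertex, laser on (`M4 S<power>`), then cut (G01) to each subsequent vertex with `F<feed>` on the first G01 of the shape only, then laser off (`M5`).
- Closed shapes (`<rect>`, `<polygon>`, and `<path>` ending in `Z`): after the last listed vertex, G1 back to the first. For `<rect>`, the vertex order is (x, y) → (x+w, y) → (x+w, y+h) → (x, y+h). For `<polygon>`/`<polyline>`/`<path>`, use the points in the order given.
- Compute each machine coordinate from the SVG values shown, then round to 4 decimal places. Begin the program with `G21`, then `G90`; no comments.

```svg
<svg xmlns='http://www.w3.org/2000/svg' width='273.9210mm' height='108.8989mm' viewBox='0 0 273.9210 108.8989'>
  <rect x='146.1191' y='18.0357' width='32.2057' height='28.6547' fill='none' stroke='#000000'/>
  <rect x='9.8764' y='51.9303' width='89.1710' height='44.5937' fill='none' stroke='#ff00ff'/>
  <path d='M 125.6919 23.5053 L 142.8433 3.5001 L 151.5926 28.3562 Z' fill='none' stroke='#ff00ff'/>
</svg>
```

G21
G90
G00 X146.1191 Y90.8632
M4 S396
G01 X178.3248 Y90.8632 F1790
G01 X178.3248 Y62.2085
G01 X146.1191 Y62.2085
G01 X146.1191 Y90.8632
M5
G00 X9.8764 Y56.9686
M4 S189
G01 X99.0474 Y56.9686 F2965
G01 X99.0474 Y12.3749
G01 X9.8764 Y12.3749
G01 X9.8764 Y56.9686
M5
G00 X125.6919 Y85.3936
M4 S189
G01 X142.8433 Y105.3988 F2965
G01 X151.5926 Y80.5427
G01 X125.6919 Y85.3936
M5

Since the viewBox matches the mm dimensions, user units are millimetres directly. The only transform is the Y-flip y_m = 108.8989 − y_svg.

Shape 1 is a rectangle drawn with `<rect>`. Its stroke #000000 means score at S396, F1790. After flipping Y the toolpath is (146.1191,90.8632) → (178.3248,90.8632) → (178.3248,62.2085) → (146.1191,62.2085) → (146.1191,90.8632), returning to the start.

Shape 2 is a rectangle drawn with `<rect>`. Its stroke #ff00ff means engrave at S189, F2965. After flipping Y the toolpath is (9.8764,56.9686) → (99.0474,56.9686) → (99.0474,12.3749) → (9.8764,12.3749) → (9.8764,56.9686), returning to the start.

Shape 3 is a regular polygon drawn with `<path>`. Its stroke #ff00ff means engrave at S189, F2965. After flipping Y the toolpath is (125.6919,85.3936) → (142.8433,105.3988) → (151.5926,80.5427) → (125.6919,85.3936), returning to the start.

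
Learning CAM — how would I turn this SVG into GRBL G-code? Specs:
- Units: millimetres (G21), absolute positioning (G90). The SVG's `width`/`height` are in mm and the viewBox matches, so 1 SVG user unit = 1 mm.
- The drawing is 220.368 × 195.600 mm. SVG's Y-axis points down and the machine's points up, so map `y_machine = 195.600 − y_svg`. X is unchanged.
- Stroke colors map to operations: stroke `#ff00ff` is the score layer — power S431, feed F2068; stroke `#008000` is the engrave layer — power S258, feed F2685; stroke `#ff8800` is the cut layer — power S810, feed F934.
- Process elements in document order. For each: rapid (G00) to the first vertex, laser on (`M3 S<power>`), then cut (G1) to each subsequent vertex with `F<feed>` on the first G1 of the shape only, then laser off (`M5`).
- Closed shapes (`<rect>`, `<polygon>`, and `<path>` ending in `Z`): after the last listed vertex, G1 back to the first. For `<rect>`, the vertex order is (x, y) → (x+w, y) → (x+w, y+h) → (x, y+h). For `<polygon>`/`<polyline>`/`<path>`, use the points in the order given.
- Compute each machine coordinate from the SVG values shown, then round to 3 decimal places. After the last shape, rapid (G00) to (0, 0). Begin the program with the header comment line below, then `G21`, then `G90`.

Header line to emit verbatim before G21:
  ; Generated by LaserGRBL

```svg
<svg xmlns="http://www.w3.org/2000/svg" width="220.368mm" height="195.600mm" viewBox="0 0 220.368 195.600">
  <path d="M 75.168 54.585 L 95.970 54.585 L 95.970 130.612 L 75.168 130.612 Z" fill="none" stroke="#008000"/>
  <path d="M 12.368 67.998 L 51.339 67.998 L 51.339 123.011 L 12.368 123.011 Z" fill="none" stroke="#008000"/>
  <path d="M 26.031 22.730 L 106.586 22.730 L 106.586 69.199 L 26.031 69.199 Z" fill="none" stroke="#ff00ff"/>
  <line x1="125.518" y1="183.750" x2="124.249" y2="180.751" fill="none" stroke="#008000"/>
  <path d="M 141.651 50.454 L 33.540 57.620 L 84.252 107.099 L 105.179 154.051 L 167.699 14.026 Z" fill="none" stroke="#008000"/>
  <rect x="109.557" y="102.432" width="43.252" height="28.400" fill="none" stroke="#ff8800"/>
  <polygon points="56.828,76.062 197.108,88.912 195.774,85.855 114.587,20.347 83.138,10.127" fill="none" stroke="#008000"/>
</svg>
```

viewBox `0 0 220.368 195.600` with mm width/height → 1 unit = 1 mm. Flip: y_m = 195.600 − y_svg.

**Shape 1** — `<path>` rectangle, stroke `#008000` → engrave (S258, F2685). Machine vertices: (75.168,141.015) → (95.970,141.015) → (95.970,64.988) → (75.168,64.988) → (75.168,141.015). Closed: final G1 returns to the first vertex.

**Shape 2** — `<path>` rectangle, stroke `#008000` → engrave (S258, F2685). Machine vertices: (12.368,127.602) → (51.339,127.602) → (51.339,72.589) → (12.368,72.589) → (12.368,127.602). Closed: final G1 returns to the first vertex.

**Shape 3** — `<path>` rectangle, stroke `#ff00ff` → score (S431, F2068). Machine vertices: (26.031,172.870) → (106.586,172.870) → (106.586,126.401) → (26.031,126.401) → (26.031,172.870). Closed: final G1 returns to the first vertex.

**Shape 4** — `<line>` line segment, stroke `#008000` → engrave (S258, F2685). Machine vertices: (125.518,11.850) → (124.249,14.849). Open path.

**Shape 5** — `<path>` closed polygon, stroke `#008000` → engrave (S258, F2685). Machine vertices: (141.651,145.146) → (33.540,137.980) → (84.252,88.501) → (105.179,41.549) → (167.699,181.574) → (141.651,145.146). Closed: final G1 returns to the first vertex.

**Shape 6** — `<rect>` rectangle, stroke `#ff8800` → cut (S810, F934). Machine vertices: (109.557,93.168) → (152.809,93.168) → (152.809,64.768) → (109.557,64.768) → (109.557,93.168). Closed: final G1 returns to the first vertex.

**Shape 7** — `<polygon>` closed polygon, stroke `#008000` → engrave (S258, F2685). Machine vertices: (56.828,119.538) → (197.108,106.688) → (195.774,109.745) → (114.587,175.253) → (83.138,185.473) → (56.828,119.538). Closed: final G1 returns to the first vertex.

; Generated by LaserGRBL
G21
G90
G00 X75.168 Y141.015
M3 S258
G1 X95.970 Y141.015 F2685
G1 X95.970 Y64.988
G1 X75.168 Y64.988
G1 X75.168 Y141.015
M5
G00 X12.368 Y127.602
M3 S258
G1 X51.339 Y127.602 F2685
G1 X51.339 Y72.589
G1 X12.368 Y72.589
G1 X12.368 Y127.602
M5
G00 X26.031 Y172.870
M3 S431
G1 X106.586 Y172.870 F2068
G1 X106.586 Y126.401
G1 X26.031 Y126.401
G1 X26.031 Y172.870
M5
G00 X125.518 Y11.850
M3 S258
G1 X124.249 Y14.849 F2685
M5
G00 X141.651 Y145.146
M3 S258
G1 X33.540 Y137.980 F2685
G1 X84.252 Y88.501
G1 X105.179 Y41.549
G1 X167.699 Y181.574
G1 X141.651 Y145.146
M5
G00 X109.557 Y93.168
M3 S810
G1 X152.809 Y93.168 F934
G1 X152.809 Y64.768
G1 X109.557 Y64.768
G1 X109.557 Y93.168
M5
G00 X56.828 Y119.538
M3 S258
G1 X197.108 Y106.688 F2685
G1 X195.774 Y109.745
G1 X114.587 Y175.253
G1 X83.138 Y185.473
G1 X56.828 Y119.538
M5
G00 X0.000 Y0.000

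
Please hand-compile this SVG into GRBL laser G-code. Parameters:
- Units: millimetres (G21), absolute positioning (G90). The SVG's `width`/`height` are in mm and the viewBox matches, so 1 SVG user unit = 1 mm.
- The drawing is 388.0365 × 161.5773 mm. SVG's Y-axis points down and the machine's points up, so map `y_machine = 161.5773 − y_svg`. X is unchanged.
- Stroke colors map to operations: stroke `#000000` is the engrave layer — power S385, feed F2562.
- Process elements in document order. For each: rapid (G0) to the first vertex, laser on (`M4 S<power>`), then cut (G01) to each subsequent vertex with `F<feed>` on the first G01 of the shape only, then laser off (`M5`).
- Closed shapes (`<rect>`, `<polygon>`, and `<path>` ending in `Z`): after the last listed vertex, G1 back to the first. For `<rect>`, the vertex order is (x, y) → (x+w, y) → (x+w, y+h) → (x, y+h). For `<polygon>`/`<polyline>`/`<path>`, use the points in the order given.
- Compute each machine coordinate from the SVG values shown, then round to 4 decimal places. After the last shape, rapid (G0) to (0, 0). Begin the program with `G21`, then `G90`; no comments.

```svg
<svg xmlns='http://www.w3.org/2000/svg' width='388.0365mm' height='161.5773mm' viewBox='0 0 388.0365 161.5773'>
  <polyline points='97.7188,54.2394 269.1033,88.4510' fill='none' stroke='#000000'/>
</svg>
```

G21
G90
G0 X97.7188 Y107.3379
M4 S385
G01 X269.1033 Y73.1263 F2562
M5
G0 X0.0000 Y0.0000

viewBox `0 0 388.0365 161.5773` with mm width/height → 1 unit = 1 mm. Flip: y_m = 161.5773 − y_svg.

**Shape 1** — `<polyline>` line segment, stroke `#000000` → engrave (S385, F2562). Machine vertices: (97.7188,107.3379) → (269.1033,73.1263). Open path.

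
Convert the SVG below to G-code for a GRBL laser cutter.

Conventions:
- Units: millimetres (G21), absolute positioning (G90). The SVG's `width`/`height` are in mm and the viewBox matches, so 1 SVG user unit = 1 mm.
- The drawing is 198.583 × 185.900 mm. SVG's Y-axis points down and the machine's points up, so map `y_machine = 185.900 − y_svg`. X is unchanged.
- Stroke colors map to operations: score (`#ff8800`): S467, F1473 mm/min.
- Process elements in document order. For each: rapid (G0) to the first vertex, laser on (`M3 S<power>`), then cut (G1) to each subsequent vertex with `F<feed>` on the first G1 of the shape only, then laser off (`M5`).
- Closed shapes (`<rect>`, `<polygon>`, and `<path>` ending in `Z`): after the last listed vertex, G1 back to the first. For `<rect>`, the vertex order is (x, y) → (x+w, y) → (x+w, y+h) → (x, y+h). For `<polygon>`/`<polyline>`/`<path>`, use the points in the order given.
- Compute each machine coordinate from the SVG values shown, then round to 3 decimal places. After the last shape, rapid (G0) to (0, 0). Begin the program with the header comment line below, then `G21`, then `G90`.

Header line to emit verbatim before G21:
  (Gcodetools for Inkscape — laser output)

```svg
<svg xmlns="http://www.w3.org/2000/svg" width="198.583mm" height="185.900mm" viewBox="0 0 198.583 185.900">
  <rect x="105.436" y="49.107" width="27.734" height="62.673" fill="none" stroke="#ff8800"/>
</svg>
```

1 u = 1 mm; y_m = 185.900 − y.

[1] `<rect>` rectangle, #ff8800→score S467 F1473: (105.436,136.793) → (133.170,136.793) → (133.170,74.120) → (105.436,74.120) → (105.436,136.793) (closed)

(Gcodetools for Inkscape — laser output)
G21
G90
G0 X105.436 Y136.793
M3 S467
G1 X133.170 Y136.793 F1473
G1 X133.170 Y74.120
G1 X105.436 Y74.120
G1 X105.436 Y136.793
M5
G0 X0.000 Y0.000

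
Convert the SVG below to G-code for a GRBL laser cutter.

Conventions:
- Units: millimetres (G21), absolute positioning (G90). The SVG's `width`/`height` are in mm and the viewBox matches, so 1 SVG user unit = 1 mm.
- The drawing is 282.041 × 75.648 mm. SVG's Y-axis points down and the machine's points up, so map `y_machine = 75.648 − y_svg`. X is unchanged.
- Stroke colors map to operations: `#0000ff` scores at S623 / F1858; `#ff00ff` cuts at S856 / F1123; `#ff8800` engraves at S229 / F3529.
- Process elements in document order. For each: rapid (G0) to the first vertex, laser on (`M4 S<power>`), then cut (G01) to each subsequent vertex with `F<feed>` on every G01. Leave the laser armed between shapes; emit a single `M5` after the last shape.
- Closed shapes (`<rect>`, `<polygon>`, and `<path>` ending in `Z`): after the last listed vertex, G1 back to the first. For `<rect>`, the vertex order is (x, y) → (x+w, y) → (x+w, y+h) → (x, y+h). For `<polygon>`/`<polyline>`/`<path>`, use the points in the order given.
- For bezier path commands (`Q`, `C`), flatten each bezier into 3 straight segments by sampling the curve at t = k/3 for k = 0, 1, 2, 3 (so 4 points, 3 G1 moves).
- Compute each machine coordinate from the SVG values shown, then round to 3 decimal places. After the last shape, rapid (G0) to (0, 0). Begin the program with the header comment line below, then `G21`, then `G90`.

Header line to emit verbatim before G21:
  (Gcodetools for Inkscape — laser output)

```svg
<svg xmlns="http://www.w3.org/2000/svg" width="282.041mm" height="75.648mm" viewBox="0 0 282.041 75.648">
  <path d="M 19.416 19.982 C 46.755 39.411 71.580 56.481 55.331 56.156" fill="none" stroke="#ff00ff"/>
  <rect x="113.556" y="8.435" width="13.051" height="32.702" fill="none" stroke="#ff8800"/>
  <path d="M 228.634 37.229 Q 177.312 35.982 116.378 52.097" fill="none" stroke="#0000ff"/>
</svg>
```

Since the viewBox matches the mm dimensions, user units are millimetres directly. The only transform is the Y-flip y_m = 75.648 − y_svg.

Shape 1 is a cubic bezier drawn with `<path>`. Its stroke #ff00ff means cut at S856, F1123. After flipping Y the toolpath is (19.416,55.666) → (44.489,37.580) → (59.317,24.408) → (55.331,19.492).

Shape 2 is a rectangle drawn with `<rect>`. Its stroke #ff8800 means engrave at S229, F3529. After flipping Y the toolpath is (113.556,67.213) → (126.607,67.213) → (126.607,34.511) → (113.556,34.511) → (113.556,67.213), returning to the start.

Shape 3 is a quadratic bezier drawn with `<path>`. Its stroke #0000ff means score at S623, F1858. After flipping Y the toolpath is (228.634,38.419) → (193.351,37.321) → (155.933,32.365) → (116.378,23.551).

(Gcodetools for Inkscape — laser output)
G21
G90
G0 X19.416 Y55.666
M4 S856
G01 X44.489 Y37.580 F1123
G01 X59.317 Y24.408 F1123
G01 X55.331 Y19.492 F1123
G0 X113.556 Y67.213
M4 S229
G01 X126.607 Y67.213 F3529
G01 X126.607 Y34.511 F3529
G01 X113.556 Y34.511 F3529
G01 X113.556 Y67.213 F3529
G0 X228.634 Y38.419
M4 S623
G01 X193.351 Y37.321 F1858
G01 X155.933 Y32.365 F1858
G01 X116.378 Y23.551 F1858
M5
G0 X0.000 Y0.000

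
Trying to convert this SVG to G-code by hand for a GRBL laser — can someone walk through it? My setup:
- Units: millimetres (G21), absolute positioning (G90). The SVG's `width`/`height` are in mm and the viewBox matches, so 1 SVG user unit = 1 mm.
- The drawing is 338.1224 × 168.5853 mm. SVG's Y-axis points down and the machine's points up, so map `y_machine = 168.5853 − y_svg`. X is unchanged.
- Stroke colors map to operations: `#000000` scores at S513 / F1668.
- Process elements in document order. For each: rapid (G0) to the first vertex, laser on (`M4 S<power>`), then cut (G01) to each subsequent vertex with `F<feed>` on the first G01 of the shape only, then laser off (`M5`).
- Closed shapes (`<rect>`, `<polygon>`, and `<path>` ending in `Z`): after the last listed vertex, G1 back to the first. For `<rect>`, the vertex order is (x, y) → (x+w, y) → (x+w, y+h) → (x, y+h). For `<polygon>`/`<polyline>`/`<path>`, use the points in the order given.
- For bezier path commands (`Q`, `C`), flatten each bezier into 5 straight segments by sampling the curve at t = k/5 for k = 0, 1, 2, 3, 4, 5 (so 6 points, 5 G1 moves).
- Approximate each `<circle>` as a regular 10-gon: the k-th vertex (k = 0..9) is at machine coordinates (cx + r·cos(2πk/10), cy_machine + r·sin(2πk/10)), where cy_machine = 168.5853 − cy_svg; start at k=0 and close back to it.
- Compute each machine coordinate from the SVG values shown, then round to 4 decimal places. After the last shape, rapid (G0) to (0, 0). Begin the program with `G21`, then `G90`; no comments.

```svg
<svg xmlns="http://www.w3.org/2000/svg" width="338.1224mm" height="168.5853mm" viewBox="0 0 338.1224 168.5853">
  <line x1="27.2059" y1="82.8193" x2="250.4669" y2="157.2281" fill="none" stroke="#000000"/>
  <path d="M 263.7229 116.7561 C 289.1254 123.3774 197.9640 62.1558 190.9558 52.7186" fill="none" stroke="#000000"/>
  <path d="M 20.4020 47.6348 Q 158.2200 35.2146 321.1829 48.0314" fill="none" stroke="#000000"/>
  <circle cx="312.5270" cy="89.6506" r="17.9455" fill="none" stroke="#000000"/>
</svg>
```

G21
G90
G0 X27.2059 Y85.7660
M4 S513
G01 X250.4669 Y11.3572 F1668
M5
G0 X263.7229 Y51.8292
M4 S513
G01 X266.5825 Y55.0405 F1668
G01 X251.1011 Y68.7921
G01 X226.9133 Y87.3417
G01 X203.6534 Y104.9473
G01 X190.9558 Y115.8667
M5
G0 X20.4020 Y120.9505
M4 S513
G01 X76.5350 Y124.9091 F1668
G01 X134.6796 Y126.8487
G01 X194.8358 Y126.7694
G01 X257.0035 Y124.6711
G01 X321.1829 Y120.5539
M5
G0 X330.4725 Y78.9347
M4 S513
G01 X327.0452 Y89.4828 F1668
G01 X318.0725 Y96.0019
G01 X306.9815 Y96.0019
G01 X298.0088 Y89.4828
G01 X294.5815 Y78.9347
G01 X298.0088 Y68.3866
G01 X306.9815 Y61.8675
G01 X318.0725 Y61.8675
G01 X327.0452 Y68.3866
G01 X330.4725 Y78.9347
M5
G0 X0.0000 Y0.0000

1 u = 1 mm; y_m = 168.5853 − y.

[1] `<line>` line segment, #000000→score S513 F1668: (27.2059,85.7660) → (250.4669,11.3572)

[2] `<path>` cubic bezier, #000000→score S513 F1668: (263.7229,51.8292) → (266.5825,55.0405) → (251.1011,68.7921) → (226.9133,87.3417) → (203.6534,104.9473) → (190.9558,115.8667)

[3] `<path>` quadratic bezier, #000000→score S513 F1668: (20.4020,120.9505) → (76.5350,124.9091) → (134.6796,126.8487) → (194.8358,126.7694) → (257.0035,124.6711) → (321.1829,120.5539)

[4] `<circle>` circle, #000000→score S513 F1668: (330.4725,78.9347) → (327.0452,89.4828) → (318.0725,96.0019) → (306.9815,96.0019) → (298.0088,89.4828) → (294.5815,78.9347) → (298.0088,68.3866) → (306.9815,61.8675) → (318.0725,61.8675) → (327.0452,68.3866) → (330.4725,78.9347) (closed)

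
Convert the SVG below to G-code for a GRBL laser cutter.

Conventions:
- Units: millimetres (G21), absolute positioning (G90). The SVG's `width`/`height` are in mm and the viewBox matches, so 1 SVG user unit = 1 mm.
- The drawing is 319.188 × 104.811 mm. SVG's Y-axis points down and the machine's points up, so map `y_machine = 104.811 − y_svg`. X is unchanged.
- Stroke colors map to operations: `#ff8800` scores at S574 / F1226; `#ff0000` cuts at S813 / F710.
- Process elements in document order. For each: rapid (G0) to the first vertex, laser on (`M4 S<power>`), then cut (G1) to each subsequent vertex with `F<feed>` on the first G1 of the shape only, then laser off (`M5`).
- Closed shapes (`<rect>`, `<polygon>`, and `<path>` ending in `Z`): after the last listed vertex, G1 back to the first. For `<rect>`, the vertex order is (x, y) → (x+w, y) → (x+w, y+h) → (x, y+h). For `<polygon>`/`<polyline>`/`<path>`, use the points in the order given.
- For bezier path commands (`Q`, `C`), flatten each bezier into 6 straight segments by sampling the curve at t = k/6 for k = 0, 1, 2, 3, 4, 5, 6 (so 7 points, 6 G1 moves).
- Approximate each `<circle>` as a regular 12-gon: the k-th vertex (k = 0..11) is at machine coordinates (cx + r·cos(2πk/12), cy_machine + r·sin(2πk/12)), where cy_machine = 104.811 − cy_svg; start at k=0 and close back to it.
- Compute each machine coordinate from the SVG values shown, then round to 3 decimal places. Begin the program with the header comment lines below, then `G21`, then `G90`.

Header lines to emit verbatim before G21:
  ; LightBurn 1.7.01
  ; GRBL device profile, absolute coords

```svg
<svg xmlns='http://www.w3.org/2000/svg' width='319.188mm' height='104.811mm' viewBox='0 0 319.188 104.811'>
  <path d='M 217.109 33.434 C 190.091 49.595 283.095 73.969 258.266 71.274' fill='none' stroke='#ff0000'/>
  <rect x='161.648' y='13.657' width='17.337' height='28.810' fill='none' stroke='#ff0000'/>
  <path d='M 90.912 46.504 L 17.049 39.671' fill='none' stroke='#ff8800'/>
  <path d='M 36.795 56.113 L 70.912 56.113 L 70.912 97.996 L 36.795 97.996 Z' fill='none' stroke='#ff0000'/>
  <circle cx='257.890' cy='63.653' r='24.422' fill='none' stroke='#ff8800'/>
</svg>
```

Since the viewBox matches the mm dimensions, user units are millimetres directly. The only transform is the Y-flip y_m = 104.811 − y_svg.

Shape 1 is a cubic bezier drawn with `<path>`. Its stroke #ff0000 means cut at S813, F710. After flipping Y the toolpath is (217.109,71.377) → (212.501,62.775) → (221.289,53.785) → (236.867,45.386) → (252.627,38.558) → (261.962,34.282) → (258.266,33.537).

Shape 2 is a rectangle drawn with `<rect>`. Its stroke #ff0000 means cut at S813, F710. After flipping Y the toolpath is (161.648,91.154) → (178.985,91.154) → (178.985,62.344) → (161.648,62.344) → (161.648,91.154), returning to the start.

Shape 3 is a line segment drawn with `<path>`. Its stroke #ff8800 means score at S574, F1226. After flipping Y the toolpath is (90.912,58.307) → (17.049,65.140).

Shape 4 is a rectangle drawn with `<path>`. Its stroke #ff0000 means cut at S813, F710. After flipping Y the toolpath is (36.795,48.698) → (70.912,48.698) → (70.912,6.815) → (36.795,6.815) → (36.795,48.698), returning to the start.

Shape 5 is a circle drawn with `<circle>`. Its stroke #ff8800 means score at S574, F1226. After flipping Y the toolpath is (282.312,41.158) → (279.040,53.369) → (270.101,62.308) → (257.890,65.580) → (245.679,62.308) → (236.740,53.369) → (233.468,41.158) → (236.740,28.947) → (245.679,20.008) → (257.890,16.736) → (270.101,20.008) → (279.040,28.947) → (282.312,41.158), returning to the start.

; LightBurn 1.7.01
; GRBL device profile, absolute coords
G21
G90
G0 X217.109 Y71.377
M4 S813
G1 X212.501 Y62.775 F710
G1 X221.289 Y53.785
G1 X236.867 Y45.386
G1 X252.627 Y38.558
G1 X261.962 Y34.282
G1 X258.266 Y33.537
M5
G0 X161.648 Y91.154
M4 S813
G1 X178.985 Y91.154 F710
G1 X178.985 Y62.344
G1 X161.648 Y62.344
G1 X161.648 Y91.154
M5
G0 X90.912 Y58.307
M4 S574
G1 X17.049 Y65.140 F1226
M5
G0 X36.795 Y48.698
M4 S813
G1 X70.912 Y48.698 F710
G1 X70.912 Y6.815
G1 X36.795 Y6.815
G1 X36.795 Y48.698
M5
G0 X282.312 Y41.158
M4 S574
G1 X279.040 Y53.369 F1226
G1 X270.101 Y62.308
G1 X257.890 Y65.580
G1 X245.679 Y62.308
G1 X236.740 Y53.369
G1 X233.468 Y41.158
G1 X236.740 Y28.947
G1 X245.679 Y20.008
G1 X257.890 Y16.736
G1 X270.101 Y20.008
G1 X279.040 Y28.947
G1 X282.312 Y41.158
M5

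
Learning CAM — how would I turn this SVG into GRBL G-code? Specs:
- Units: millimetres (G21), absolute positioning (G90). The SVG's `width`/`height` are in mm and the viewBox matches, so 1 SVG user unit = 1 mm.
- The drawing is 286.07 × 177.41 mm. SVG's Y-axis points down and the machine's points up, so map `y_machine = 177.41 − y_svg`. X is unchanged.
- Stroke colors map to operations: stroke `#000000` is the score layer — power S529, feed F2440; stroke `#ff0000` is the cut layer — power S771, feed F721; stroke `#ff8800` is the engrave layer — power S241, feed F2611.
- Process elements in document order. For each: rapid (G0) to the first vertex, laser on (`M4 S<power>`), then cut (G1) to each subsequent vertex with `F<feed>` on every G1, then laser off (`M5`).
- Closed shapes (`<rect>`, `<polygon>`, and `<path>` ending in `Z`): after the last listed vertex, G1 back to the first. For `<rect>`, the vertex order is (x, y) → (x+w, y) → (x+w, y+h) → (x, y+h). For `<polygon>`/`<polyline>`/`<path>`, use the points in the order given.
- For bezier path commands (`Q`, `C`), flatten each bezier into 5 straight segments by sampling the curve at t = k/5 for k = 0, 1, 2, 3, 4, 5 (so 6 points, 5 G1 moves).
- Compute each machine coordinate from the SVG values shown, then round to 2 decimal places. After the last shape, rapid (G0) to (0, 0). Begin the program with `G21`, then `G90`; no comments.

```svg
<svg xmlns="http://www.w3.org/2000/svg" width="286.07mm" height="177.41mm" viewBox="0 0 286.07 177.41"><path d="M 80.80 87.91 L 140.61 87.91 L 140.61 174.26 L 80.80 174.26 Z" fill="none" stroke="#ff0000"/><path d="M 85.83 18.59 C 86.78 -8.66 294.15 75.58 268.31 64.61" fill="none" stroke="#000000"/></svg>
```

Since the viewBox matches the mm dimensions, user units are millimetres directly. The only transform is the Y-flip y_m = 177.41 − y_svg.

Shape 1 is a rectangle drawn with `<path>`. Its stroke #ff0000 means cut at S771, F721. After flipping Y the toolpath is (80.80,89.50) → (140.61,89.50) → (140.61,3.15) → (80.80,3.15) → (80.80,89.50), returning to the start.

Shape 2 is a cubic bezier drawn with `<path>`. Its stroke #000000 means score at S529, F2440. After flipping Y the toolpath is (85.83,158.82) → (107.65,163.44) → (157.92,151.23) → (215.51,132.11) → (259.35,115.99) → (268.31,112.80).

G21
G90
G0 X80.80 Y89.50
M4 S771
G1 X140.61 Y89.50 F721
G1 X140.61 Y3.15 F721
G1 X80.80 Y3.15 F721
G1 X80.80 Y89.50 F721
M5
G0 X85.83 Y158.82
M4 S529
G1 X107.65 Y163.44 F2440
G1 X157.92 Y151.23 F2440
G1 X215.51 Y132.11 F2440
G1 X259.35 Y115.99 F2440
G1 X268.31 Y112.80 F2440
M5
G0 X0.00 Y0.00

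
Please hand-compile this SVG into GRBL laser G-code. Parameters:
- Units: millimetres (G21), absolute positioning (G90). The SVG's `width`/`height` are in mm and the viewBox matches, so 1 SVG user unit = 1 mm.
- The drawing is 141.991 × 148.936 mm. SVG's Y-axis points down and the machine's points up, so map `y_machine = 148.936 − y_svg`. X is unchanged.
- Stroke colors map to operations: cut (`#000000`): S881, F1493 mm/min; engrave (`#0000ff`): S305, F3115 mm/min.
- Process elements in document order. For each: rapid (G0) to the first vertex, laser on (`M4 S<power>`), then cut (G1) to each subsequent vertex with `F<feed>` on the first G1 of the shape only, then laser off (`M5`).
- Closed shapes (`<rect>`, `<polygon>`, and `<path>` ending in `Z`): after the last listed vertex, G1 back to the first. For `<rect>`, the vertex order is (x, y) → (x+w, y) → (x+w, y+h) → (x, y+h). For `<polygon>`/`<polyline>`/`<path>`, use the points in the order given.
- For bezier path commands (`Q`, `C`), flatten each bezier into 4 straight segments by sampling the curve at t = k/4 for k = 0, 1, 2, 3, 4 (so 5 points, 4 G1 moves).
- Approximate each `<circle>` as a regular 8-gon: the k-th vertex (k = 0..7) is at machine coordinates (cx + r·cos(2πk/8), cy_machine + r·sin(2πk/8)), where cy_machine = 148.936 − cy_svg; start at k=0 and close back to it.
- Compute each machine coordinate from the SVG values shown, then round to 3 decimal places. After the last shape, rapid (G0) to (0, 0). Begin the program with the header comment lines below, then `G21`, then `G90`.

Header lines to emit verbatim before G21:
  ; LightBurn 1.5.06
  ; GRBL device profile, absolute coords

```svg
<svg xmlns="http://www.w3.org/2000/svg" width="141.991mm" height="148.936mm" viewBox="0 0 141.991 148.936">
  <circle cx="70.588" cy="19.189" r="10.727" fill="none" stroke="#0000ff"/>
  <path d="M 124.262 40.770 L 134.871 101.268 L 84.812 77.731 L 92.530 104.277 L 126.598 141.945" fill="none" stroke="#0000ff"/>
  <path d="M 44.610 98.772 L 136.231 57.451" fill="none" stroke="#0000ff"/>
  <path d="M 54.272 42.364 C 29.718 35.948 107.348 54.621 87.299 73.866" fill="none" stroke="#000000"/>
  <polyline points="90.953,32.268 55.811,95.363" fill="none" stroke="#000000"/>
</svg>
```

Since the viewBox matches the mm dimensions, user units are millimetres directly. The only transform is the Y-flip y_m = 148.936 − y_svg.

Shape 1 is a circle drawn with `<circle>`. Its stroke #0000ff means engrave at S305, F3115. After flipping Y the toolpath is (81.315,129.747) → (78.173,137.332) → (70.588,140.474) → (63.003,137.332) → (59.861,129.747) → (63.003,122.162) → (70.588,119.020) → (78.173,122.162) → (81.315,129.747), returning to the start.

Shape 2 is a open polyline drawn with `<path>`. Its stroke #0000ff means engrave at S305, F3115. After flipping Y the toolpath is (124.262,108.166) → (134.871,47.668) → (84.812,71.205) → (92.530,44.659) → (126.598,6.991).

Shape 3 is a line segment drawn with `<path>`. Its stroke #0000ff means engrave at S305, F3115. After flipping Y the toolpath is (44.610,50.164) → (136.231,91.485).

Shape 4 is a cubic bezier drawn with `<path>`. Its stroke #000000 means cut at S881, F1493. After flipping Y the toolpath is (54.272,106.572) → (51.893,107.063) → (69.096,100.444) → (87.144,89.013) → (87.299,75.070).

Shape 5 is a line segment drawn with `<polyline>`. Its stroke #000000 means cut at S881, F1493. After flipping Y the toolpath is (90.953,116.668) → (55.811,53.573).

; LightBurn 1.5.06
; GRBL device profile, absolute coords
G21
G90
G0 X81.315 Y129.747
M4 S305
G1 X78.173 Y137.332 F3115
G1 X70.588 Y140.474
G1 X63.003 Y137.332
G1 X59.861 Y129.747
G1 X63.003 Y122.162
G1 X70.588 Y119.020
G1 X78.173 Y122.162
G1 X81.315 Y129.747
M5
G0 X124.262 Y108.166
M4 S305
G1 X134.871 Y47.668 F3115
G1 X84.812 Y71.205
G1 X92.530 Y44.659
G1 X126.598 Y6.991
M5
G0 X44.610 Y50.164
M4 S305
G1 X136.231 Y91.485 F3115
M5
G0 X54.272 Y106.572
M4 S881
G1 X51.893 Y107.063 F1493
G1 X69.096 Y100.444
G1 X87.144 Y89.013
G1 X87.299 Y75.070
M5
G0 X90.953 Y116.668
M4 S881
G1 X55.811 Y53.573 F1493
M5
G0 X0.000 Y0.000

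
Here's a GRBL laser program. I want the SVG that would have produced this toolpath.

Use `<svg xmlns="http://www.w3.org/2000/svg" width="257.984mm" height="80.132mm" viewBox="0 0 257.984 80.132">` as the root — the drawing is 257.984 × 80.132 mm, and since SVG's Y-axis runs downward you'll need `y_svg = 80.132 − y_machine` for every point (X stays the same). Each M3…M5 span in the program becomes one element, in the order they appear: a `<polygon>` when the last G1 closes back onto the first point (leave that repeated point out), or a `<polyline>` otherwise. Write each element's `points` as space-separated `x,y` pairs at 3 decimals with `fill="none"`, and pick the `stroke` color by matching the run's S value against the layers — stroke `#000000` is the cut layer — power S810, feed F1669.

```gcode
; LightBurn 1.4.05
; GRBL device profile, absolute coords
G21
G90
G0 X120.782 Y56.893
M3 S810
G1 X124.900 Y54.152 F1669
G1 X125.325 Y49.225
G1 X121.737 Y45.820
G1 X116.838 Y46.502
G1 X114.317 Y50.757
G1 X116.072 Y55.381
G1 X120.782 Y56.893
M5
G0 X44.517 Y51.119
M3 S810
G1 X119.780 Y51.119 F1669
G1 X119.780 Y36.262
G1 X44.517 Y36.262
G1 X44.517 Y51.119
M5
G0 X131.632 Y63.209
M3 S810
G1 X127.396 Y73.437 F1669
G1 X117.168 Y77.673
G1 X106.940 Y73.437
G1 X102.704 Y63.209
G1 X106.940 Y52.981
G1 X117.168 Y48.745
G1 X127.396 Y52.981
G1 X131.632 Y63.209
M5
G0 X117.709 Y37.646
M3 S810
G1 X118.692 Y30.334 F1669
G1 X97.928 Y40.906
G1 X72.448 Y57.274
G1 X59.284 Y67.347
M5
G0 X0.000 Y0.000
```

<svg xmlns="http://www.w3.org/2000/svg" width="257.984mm" height="80.132mm" viewBox="0 0 257.984 80.132">
  <polygon points="120.782,23.239 124.900,25.980 125.325,30.907 121.737,34.312 116.838,33.630 114.317,29.375 116.072,24.751" fill="none" stroke="#000000"/>
  <polygon points="44.517,29.013 119.780,29.013 119.780,43.870 44.517,43.870" fill="none" stroke="#000000"/>
  <polygon points="131.632,16.923 127.396,6.695 117.168,2.459 106.940,6.695 102.704,16.923 106.940,27.151 117.168,31.387 127.396,27.151" fill="none" stroke="#000000"/>
  <polyline points="117.709,42.486 118.692,49.798 97.928,39.226 72.448,22.858 59.284,12.785" fill="none" stroke="#000000"/>
</svg>

Each laser-on run becomes one SVG element. Flip Y back into SVG space with y_svg = 80.132 − y_machine. Every run uses S810, so all elements get stroke `#000000` (cut).

Run 1: The run returns to its start, so emit a `<polygon>` with points (Y-flipped): 120.782,23.239 124.900,25.980 125.325,30.907 121.737,34.312 116.838,33.630 114.317,29.375 116.072,24.751.

Run 2: The run returns to its start, so emit a `<polygon>` with points (Y-flipped): 44.517,29.013 119.780,29.013 119.780,43.870 44.517,43.870.

Run 3: The run returns to its start, so emit a `<polygon>` with points (Y-flipped): 131.632,16.923 127.396,6.695 117.168,2.459 106.940,6.695 102.704,16.923 106.940,27.151 117.168,31.387 127.396,27.151.

Run 4: The run is open, so emit a `<polyline>` with points (Y-flipped): 117.709,42.486 118.692,49.798 97.928,39.226 72.448,22.858 59.284,12.785.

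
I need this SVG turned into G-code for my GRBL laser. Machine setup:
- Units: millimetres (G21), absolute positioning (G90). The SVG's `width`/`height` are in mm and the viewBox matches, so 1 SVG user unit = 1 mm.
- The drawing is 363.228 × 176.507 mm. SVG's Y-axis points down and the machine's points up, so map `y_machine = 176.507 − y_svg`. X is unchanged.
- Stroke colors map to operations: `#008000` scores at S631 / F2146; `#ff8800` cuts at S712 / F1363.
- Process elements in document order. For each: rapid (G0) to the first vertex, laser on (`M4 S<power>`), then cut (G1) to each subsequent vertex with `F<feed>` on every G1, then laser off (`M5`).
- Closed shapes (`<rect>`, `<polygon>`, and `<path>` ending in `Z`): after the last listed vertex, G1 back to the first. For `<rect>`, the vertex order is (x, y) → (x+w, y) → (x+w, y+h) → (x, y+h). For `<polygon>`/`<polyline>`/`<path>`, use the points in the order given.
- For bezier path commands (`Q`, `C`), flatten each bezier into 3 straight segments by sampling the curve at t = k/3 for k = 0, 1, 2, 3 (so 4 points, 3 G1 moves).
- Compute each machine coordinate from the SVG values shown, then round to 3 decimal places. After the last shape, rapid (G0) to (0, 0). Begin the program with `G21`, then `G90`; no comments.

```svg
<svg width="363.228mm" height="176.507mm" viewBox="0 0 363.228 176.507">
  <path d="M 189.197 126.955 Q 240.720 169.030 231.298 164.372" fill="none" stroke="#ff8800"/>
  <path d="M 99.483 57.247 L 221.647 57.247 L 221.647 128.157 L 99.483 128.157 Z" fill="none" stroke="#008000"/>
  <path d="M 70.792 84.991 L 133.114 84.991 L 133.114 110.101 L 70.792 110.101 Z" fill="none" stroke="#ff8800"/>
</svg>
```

Since the viewBox matches the mm dimensions, user units are millimetres directly. The only transform is the Y-flip y_m = 176.507 − y_svg.

Shape 1 is a quadratic bezier drawn with `<path>`. Its stroke #ff8800 means cut at S712, F1363. After flipping Y the toolpath is (189.197,49.552) → (216.774,26.695) → (230.808,14.222) → (231.298,12.135).

Shape 2 is a rectangle drawn with `<path>`. Its stroke #008000 means score at S631, F2146. After flipping Y the toolpath is (99.483,119.260) → (221.647,119.260) → (221.647,48.350) → (99.483,48.350) → (99.483,119.260), returning to the start.

Shape 3 is a rectangle drawn with `<path>`. Its stroke #ff8800 means cut at S712, F1363. After flipping Y the toolpath is (70.792,91.516) → (133.114,91.516) → (133.114,66.406) → (70.792,66.406) → (70.792,91.516), returning to the start.

G21
G90
G0 X189.197 Y49.552
M4 S712
G1 X216.774 Y26.695 F1363
G1 X230.808 Y14.222 F1363
G1 X231.298 Y12.135 F1363
M5
G0 X99.483 Y119.260
M4 S631
G1 X221.647 Y119.260 F2146
G1 X221.647 Y48.350 F2146
G1 X99.483 Y48.350 F2146
G1 X99.483 Y119.260 F2146
M5
G0 X70.792 Y91.516
M4 S712
G1 X133.114 Y91.516 F1363
G1 X133.114 Y66.406 F1363
G1 X70.792 Y66.406 F1363
G1 X70.792 Y91.516 F1363
M5
G0 X0.000 Y0.000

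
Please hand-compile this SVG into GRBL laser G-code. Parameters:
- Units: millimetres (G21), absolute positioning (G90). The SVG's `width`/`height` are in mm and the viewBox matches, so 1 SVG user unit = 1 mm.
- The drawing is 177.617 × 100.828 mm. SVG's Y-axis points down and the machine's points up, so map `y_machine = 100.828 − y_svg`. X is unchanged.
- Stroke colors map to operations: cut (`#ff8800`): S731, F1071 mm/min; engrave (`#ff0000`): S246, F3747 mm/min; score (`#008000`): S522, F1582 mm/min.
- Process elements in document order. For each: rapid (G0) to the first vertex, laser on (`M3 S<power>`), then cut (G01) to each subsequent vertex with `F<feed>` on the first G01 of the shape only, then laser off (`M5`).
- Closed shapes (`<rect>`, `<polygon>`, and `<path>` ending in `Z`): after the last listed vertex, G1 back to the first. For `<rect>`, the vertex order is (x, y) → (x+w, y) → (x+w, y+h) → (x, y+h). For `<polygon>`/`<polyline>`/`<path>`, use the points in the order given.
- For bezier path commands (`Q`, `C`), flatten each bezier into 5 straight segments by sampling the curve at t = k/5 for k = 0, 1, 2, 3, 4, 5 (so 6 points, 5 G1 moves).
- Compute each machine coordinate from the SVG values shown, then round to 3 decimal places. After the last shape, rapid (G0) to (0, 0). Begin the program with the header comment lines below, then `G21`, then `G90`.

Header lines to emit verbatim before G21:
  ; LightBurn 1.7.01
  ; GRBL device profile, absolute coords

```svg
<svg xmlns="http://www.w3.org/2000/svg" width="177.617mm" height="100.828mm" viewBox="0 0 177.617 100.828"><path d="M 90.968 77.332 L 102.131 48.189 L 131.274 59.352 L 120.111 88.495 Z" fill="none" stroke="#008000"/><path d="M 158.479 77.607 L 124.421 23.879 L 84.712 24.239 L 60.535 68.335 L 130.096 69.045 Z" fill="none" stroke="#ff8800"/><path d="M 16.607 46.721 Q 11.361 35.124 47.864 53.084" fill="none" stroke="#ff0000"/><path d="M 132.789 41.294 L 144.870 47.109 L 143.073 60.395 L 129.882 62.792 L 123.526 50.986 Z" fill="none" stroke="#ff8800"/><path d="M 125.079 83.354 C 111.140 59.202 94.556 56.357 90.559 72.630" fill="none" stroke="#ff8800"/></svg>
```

Since the viewBox matches the mm dimensions, user units are millimetres directly. The only transform is the Y-flip y_m = 100.828 − y_svg.

Shape 1 is a regular polygon drawn with `<path>`. Its stroke #008000 means score at S522, F1582. After flipping Y the toolpath is (90.968,23.496) → (102.131,52.639) → (131.274,41.476) → (120.111,12.333) → (90.968,23.496), returning to the start.

Shape 2 is a closed polygon drawn with `<path>`. Its stroke #ff8800 means cut at S731, F1071. After flipping Y the toolpath is (158.479,23.221) → (124.421,76.949) → (84.712,76.589) → (60.535,32.493) → (130.096,31.783) → (158.479,23.221), returning to the start.

Shape 3 is a quadratic bezier drawn with `<path>`. Its stroke #ff0000 means engrave at S246, F3747. After flipping Y the toolpath is (16.607,54.107) → (16.179,57.564) → (19.090,58.655) → (25.341,57.383) → (34.933,53.746) → (47.864,47.744).

Shape 4 is a regular polygon drawn with `<path>`. Its stroke #ff8800 means cut at S731, F1071. After flipping Y the toolpath is (132.789,59.534) → (144.870,53.719) → (143.073,40.433) → (129.882,38.036) → (123.526,49.842) → (132.789,59.534), returning to the start.

Shape 5 is a cubic bezier drawn with `<path>`. Its stroke #ff8800 means cut at S731, F1071. After flipping Y the toolpath is (125.079,17.474) → (116.520,29.426) → (108.057,36.369) → (100.422,38.409) → (94.346,35.650) → (90.559,28.198).

; LightBurn 1.7.01
; GRBL device profile, absolute coords
G21
G90
G0 X90.968 Y23.496
M3 S522
G01 X102.131 Y52.639 F1582
G01 X131.274 Y41.476
G01 X120.111 Y12.333
G01 X90.968 Y23.496
M5
G0 X158.479 Y23.221
M3 S731
G01 X124.421 Y76.949 F1071
G01 X84.712 Y76.589
G01 X60.535 Y32.493
G01 X130.096 Y31.783
G01 X158.479 Y23.221
M5
G0 X16.607 Y54.107
M3 S246
G01 X16.179 Y57.564 F3747
G01 X19.090 Y58.655
G01 X25.341 Y57.383
G01 X34.933 Y53.746
G01 X47.864 Y47.744
M5
G0 X132.789 Y59.534
M3 S731
G01 X144.870 Y53.719 F1071
G01 X143.073 Y40.433
G01 X129.882 Y38.036
G01 X123.526 Y49.842
G01 X132.789 Y59.534
M5
G0 X125.079 Y17.474
M3 S731
G01 X116.520 Y29.426 F1071
G01 X108.057 Y36.369
G01 X100.422 Y38.409
G01 X94.346 Y35.650
G01 X90.559 Y28.198
M5
G0 X0.000 Y0.000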